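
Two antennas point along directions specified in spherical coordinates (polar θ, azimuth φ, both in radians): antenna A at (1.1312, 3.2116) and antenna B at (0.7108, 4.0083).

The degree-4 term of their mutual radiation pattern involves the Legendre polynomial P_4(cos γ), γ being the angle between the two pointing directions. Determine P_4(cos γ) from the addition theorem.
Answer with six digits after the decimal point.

-0.373665

Summing Y*_{l m}(θ₁,φ₁)·Y_{l m}(θ₂,φ₂) over m ∈ [−4, 4]; prefactor 4π/(2·4+1) = 1.396263:
  term(m=-4) = (-0.023772, 0.001075)   from Y*(Ω₁)=(0.285192, 0.082017), Y(Ω₂)=(-0.075984, 0.025623)
  term(m=-3) = (-0.075982, -0.070997)   from Y*(Ω₁)=(-0.386057, -0.082294), Y(Ω₂)=(0.225760, 0.135779)
  term(m=-2) = (-0.000713, -0.031542)   from Y*(Ω₁)=(0.072641, 0.010238), Y(Ω₂)=(-0.069631, -0.424408)
  term(m=-1) = (-0.052652, 0.053856)   from Y*(Ω₁)=(0.314820, 0.022076), Y(Ω₂)=(-0.154490, 0.181902)
  term(m=+0) = (0.038621, 0.000000)   from Y*(Ω₁)=(-0.135969, -0.000000), Y(Ω₂)=(-0.284041, 0.000000)
  term(m=+1) = (-0.052652, -0.053856)   from Y*(Ω₁)=(-0.314820, 0.022076), Y(Ω₂)=(0.154490, 0.181902)
  term(m=+2) = (-0.000713, 0.031542)   from Y*(Ω₁)=(0.072641, -0.010238), Y(Ω₂)=(-0.069631, 0.424408)
  term(m=+3) = (-0.075982, 0.070997)   from Y*(Ω₁)=(0.386057, -0.082294), Y(Ω₂)=(-0.225760, 0.135779)
  term(m=+4) = (-0.023772, -0.001075)   from Y*(Ω₁)=(0.285192, -0.082017), Y(Ω₂)=(-0.075984, -0.025623)
Accumulated sum (-0.267618, 0.000000); after 4π/(2l+1) scaling, (-0.373665, 0.000000) ⇒ P_4 = -0.373665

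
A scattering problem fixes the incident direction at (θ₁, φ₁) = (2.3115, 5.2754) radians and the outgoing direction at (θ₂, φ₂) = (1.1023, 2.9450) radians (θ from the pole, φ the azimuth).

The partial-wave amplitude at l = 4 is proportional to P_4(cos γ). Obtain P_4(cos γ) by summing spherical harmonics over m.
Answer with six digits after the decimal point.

Expand P_4 via completeness: Σ_{m} conj(Y_{4,m}) at Ω₁ times Y_{4,m} at Ω₂ —
  [-4]  conj(Y_{4,-4})(Ω₁) = -0.08267 + 0.10197j ; Y_{4,-4}(Ω₂) = 0.19813 + 0.19852j ; Δ = -0.03662 + 0.00379j
  [-3]  conj(Y_{4,-3})(Ω₁) = 0.33712 + 0.04005j ; Y_{4,-3}(Ω₂) = -0.33364 - 0.22329j ; Δ = -0.10354 - 0.08864j
  [-2]  conj(Y_{4,-2})(Ω₁) = -0.17148 - 0.35978j ; Y_{4,-2}(Ω₂) = 0.10510 + 0.04359j ; Δ = -0.00234 - 0.04529j
  [-1]  conj(Y_{4,-1})(Ω₁) = -0.02358 + 0.03737j ; Y_{4,-1}(Ω₂) = 0.29400 + 0.05855j ; Δ = -0.00912 + 0.00960j
  [+0]  conj(Y_{4,0})(Ω₁) = -0.36004 + 0.00000j ; Y_{4,0}(Ω₂) = -0.17579 + 0.00000j ; Δ = 0.06329 + 0.00000j
  [+1]  conj(Y_{4,1})(Ω₁) = 0.02358 + 0.03737j ; Y_{4,1}(Ω₂) = -0.29400 + 0.05855j ; Δ = -0.00912 - 0.00960j
  [+2]  conj(Y_{4,2})(Ω₁) = -0.17148 + 0.35978j ; Y_{4,2}(Ω₂) = 0.10510 - 0.04359j ; Δ = -0.00234 + 0.04529j
  [+3]  conj(Y_{4,3})(Ω₁) = -0.33712 + 0.04005j ; Y_{4,3}(Ω₂) = 0.33364 - 0.22329j ; Δ = -0.10354 + 0.08864j
  [+4]  conj(Y_{4,4})(Ω₁) = -0.08267 - 0.10197j ; Y_{4,4}(Ω₂) = 0.19813 - 0.19852j ; Δ = -0.03662 - 0.00379j
Accumulated sum -0.23994 + 0.00000j; after 4π/(2l+1) scaling, -0.33503 + 0.00000j ⇒ P_4 = -0.335026

-0.335026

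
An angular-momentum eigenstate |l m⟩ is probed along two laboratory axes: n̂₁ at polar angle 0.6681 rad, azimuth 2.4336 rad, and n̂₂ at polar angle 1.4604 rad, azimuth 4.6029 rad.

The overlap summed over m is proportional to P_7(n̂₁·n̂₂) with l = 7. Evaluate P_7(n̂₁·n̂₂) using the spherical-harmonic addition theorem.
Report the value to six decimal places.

0.271663

Summing Y*_{l m}(θ₁,φ₁)·Y_{l m}(θ₂,φ₂) over m ∈ [−7, 7]; prefactor 4π/(2·7+1) = 0.837758:
  m=-7: -0.004223-0.016993i × +0.332298-0.345154i = -0.007268-0.004189i  (running Σ = -0.007268-0.004189i)
  m=-6: -0.037185+0.074224i × -0.157356-0.121353i = +0.014858-0.007167i  (running Σ = +0.007590-0.011356i)
  m=-5: +0.216339-0.091052i × +0.156016-0.255933i = +0.010449-0.069574i  (running Σ = +0.018039-0.080930i)
  m=-4: -0.404943-0.129546i × -0.203085-0.095102i = +0.069918+0.064820i  (running Σ = +0.087957-0.016110i)
  m=-3: +0.229830+0.372200i × +0.077791-0.228252i = +0.102834-0.023505i  (running Σ = +0.190791-0.039616i)
  m=-2: +0.011026-0.070655i × -0.227481-0.050625i = -0.006085+0.015514i  (running Σ = +0.184706-0.024101i)
  m=-1: +0.282295-0.241657i × +0.023819-0.216674i = -0.045637-0.066922i  (running Σ = +0.139069-0.091023i)
  m=0: -0.196069-0.000000i × -0.235305+0.000000i = +0.046136+0.000000i  (running Σ = +0.185205-0.091023i)
  m=1: -0.282295-0.241657i × -0.023819-0.216674i = -0.045637+0.066922i  (running Σ = +0.139568-0.024101i)
  m=2: +0.011026+0.070655i × -0.227481+0.050625i = -0.006085-0.015514i  (running Σ = +0.133483-0.039616i)
  m=3: -0.229830+0.372200i × -0.077791-0.228252i = +0.102834+0.023505i  (running Σ = +0.236317-0.016110i)
  m=4: -0.404943+0.129546i × -0.203085+0.095102i = +0.069918-0.064820i  (running Σ = +0.306235-0.080930i)
  m=5: -0.216339-0.091052i × -0.156016-0.255933i = +0.010449+0.069574i  (running Σ = +0.316684-0.011356i)
  m=6: -0.037185-0.074224i × -0.157356+0.121353i = +0.014858+0.007167i  (running Σ = +0.331543-0.004189i)
  m=7: +0.004223-0.016993i × -0.332298-0.345154i = -0.007268+0.004189i  (running Σ = +0.324274+0.000000i)
Accumulated sum +0.324274+0.000000i; after 4π/(2l+1) scaling, +0.271663+0.000000i ⇒ P_7 = 0.271663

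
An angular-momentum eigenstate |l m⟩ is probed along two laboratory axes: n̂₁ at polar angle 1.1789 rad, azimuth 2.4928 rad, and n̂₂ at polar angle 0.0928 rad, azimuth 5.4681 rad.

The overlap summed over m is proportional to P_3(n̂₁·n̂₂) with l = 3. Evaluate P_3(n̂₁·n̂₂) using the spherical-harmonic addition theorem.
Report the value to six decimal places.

-0.379028

Summing Y*_{l m}(θ₁,φ₁)·Y_{l m}(θ₂,φ₂) over m ∈ [−3, 3]; prefactor 4π/(2·3+1) = 1.795196:
  [-3]  conj(Y_{3,-3})(Ω₁) = (0.120807, 0.306386) ; Y_{3,-3}(Ω₂) = (-0.000255, 0.000213) ; Δ = (-0.000096, -0.000052)
  [-2]  conj(Y_{3,-2})(Ω₁) = (0.089959, -0.321031) ; Y_{3,-2}(Ω₂) = (-0.000519, 0.008723) ; Δ = (0.002754, 0.000951)
  [-1]  conj(Y_{3,-1})(Ω₁) = (0.064401, -0.048835) ; Y_{3,-1}(Ω₂) = (0.081273, 0.086247) ; Δ = (0.009446, 0.001585)
  [+0]  conj(Y_{3,0})(Ω₁) = (-0.323633, -0.000000) ; Y_{3,0}(Ω₂) = (0.727188, 0.000000) ; Δ = (-0.235342, -0.000000)
  [+1]  conj(Y_{3,1})(Ω₁) = (-0.064401, -0.048835) ; Y_{3,1}(Ω₂) = (-0.081273, 0.086247) ; Δ = (0.009446, -0.001585)
  [+2]  conj(Y_{3,2})(Ω₁) = (0.089959, 0.321031) ; Y_{3,2}(Ω₂) = (-0.000519, -0.008723) ; Δ = (0.002754, -0.000951)
  [+3]  conj(Y_{3,3})(Ω₁) = (-0.120807, 0.306386) ; Y_{3,3}(Ω₂) = (0.000255, 0.000213) ; Δ = (-0.000096, 0.000052)
Total Σ_m = (-0.211134, -0.000000). Multiply by 1.795196: (-0.379028, -0.000000). P_3(cos γ) = -0.379028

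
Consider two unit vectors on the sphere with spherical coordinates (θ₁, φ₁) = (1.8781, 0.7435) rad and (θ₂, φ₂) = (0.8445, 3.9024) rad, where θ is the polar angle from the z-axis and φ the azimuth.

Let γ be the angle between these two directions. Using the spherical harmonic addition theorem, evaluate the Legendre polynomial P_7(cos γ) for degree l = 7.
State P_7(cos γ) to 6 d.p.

0.310243

Expand P_7 via completeness: Σ_{m} conj(Y_{7,m}) at Ω₁ times Y_{7,m} at Ω₂ —
  m=-7: +0.168862-0.314981i × -0.037577-0.053393i = -0.023163+0.002820i  (running Σ = -0.023163+0.002820i)
  m=-6: +0.105564+0.411040i × -0.031901+0.214641i = -0.091594+0.009546i  (running Σ = -0.114757+0.012366i)
  m=-5: -0.045879-0.029791i × +0.319903-0.249533i = -0.022110+0.001918i  (running Σ = -0.136867+0.014284i)
  m=-4: -0.327072+0.055334i × -0.414215-0.040875i = +0.137740-0.009551i  (running Σ = +0.000873+0.004733i)
  m=-3: +0.108140-0.139422i × +0.051539+0.059765i = +0.013906-0.000723i  (running Σ = +0.014779+0.004010i)
  m=-2: -0.022068-0.262741i × -0.016271+0.330573i = +0.087214-0.003020i  (running Σ = +0.101993+0.000990i)
  m=-1: +0.158506+0.145751i × +0.170907-0.162702i = +0.050804-0.000879i  (running Σ = +0.152796+0.000111i)
  m=0: +0.240651-0.000000i × +0.268990+0.000000i = +0.064733+0.000000i  (running Σ = +0.217529+0.000111i)
  m=1: -0.158506+0.145751i × -0.170907-0.162702i = +0.050804+0.000879i  (running Σ = +0.268333+0.000990i)
  m=2: -0.022068+0.262741i × -0.016271-0.330573i = +0.087214+0.003020i  (running Σ = +0.355547+0.004010i)
  m=3: -0.108140-0.139422i × -0.051539+0.059765i = +0.013906+0.000723i  (running Σ = +0.369453+0.004733i)
  m=4: -0.327072-0.055334i × -0.414215+0.040875i = +0.137740+0.009551i  (running Σ = +0.507193+0.014284i)
  m=5: +0.045879-0.029791i × -0.319903-0.249533i = -0.022110-0.001918i  (running Σ = +0.485082+0.012366i)
  m=6: +0.105564-0.411040i × -0.031901-0.214641i = -0.091594-0.009546i  (running Σ = +0.393489+0.002820i)
  m=7: -0.168862-0.314981i × +0.037577-0.053393i = -0.023163-0.002820i  (running Σ = +0.370326+0.000000i)
Accumulated sum +0.370326+0.000000i; after 4π/(2l+1) scaling, +0.310243+0.000000i ⇒ P_7 = 0.310243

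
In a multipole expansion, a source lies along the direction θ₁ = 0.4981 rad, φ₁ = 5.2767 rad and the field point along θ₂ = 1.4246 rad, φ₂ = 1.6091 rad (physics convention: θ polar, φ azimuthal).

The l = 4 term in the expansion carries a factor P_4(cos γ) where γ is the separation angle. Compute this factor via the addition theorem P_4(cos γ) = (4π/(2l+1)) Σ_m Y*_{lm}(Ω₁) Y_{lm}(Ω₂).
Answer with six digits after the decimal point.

Expand P_4 via completeness: Σ_{m} conj(Y_{4,m}) at Ω₁ times Y_{4,m} at Ω₂ —
  term(m=-4) = (-0.004969, 0.008417)   from Y*(Ω₁)=(-0.014612, 0.017833), Y(Ω₂)=(0.418983, -0.064701)
  term(m=-3) = (0.000153, -0.021171)   from Y*(Ω₁)=(-0.119015, -0.014609), Y(Ω₂)=(0.020245, 0.175401)
  term(m=-2) = (-0.046463, -0.081380)   from Y*(Ω₁)=(-0.143834, -0.303807), Y(Ω₂)=(0.277967, -0.021336)
  term(m=-1) = (0.080198, 0.046560)   from Y*(Ω₁)=(0.255106, -0.403029), Y(Ω₂)=(0.007445, 0.194276)
  term(m=+0) = (0.018460, 0.000000)   from Y*(Ω₁)=(0.073350, -0.000000), Y(Ω₂)=(0.251676, 0.000000)
  term(m=+1) = (0.080198, -0.046560)   from Y*(Ω₁)=(-0.255106, -0.403029), Y(Ω₂)=(-0.007445, 0.194276)
  term(m=+2) = (-0.046463, 0.081380)   from Y*(Ω₁)=(-0.143834, 0.303807), Y(Ω₂)=(0.277967, 0.021336)
  term(m=+3) = (0.000153, 0.021171)   from Y*(Ω₁)=(0.119015, -0.014609), Y(Ω₂)=(-0.020245, 0.175401)
  term(m=+4) = (-0.004969, -0.008417)   from Y*(Ω₁)=(-0.014612, -0.017833), Y(Ω₂)=(0.418983, 0.064701)
Σ over m = (0.076299, 0.000000); ×(4π/9) → (0.106534, 0.000000). Real part: 0.106534

0.106534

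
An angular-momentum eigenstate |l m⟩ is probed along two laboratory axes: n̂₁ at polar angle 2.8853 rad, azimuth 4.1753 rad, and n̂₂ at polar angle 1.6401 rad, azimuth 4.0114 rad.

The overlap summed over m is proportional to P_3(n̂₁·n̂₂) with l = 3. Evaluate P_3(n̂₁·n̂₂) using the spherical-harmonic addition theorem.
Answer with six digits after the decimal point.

-0.395477

Term-by-term m-sum for l=3 (normalisation 4π/7 = 1.795196):
  [-3]  conj(Y_{3,-3})(Ω₁) = 0.00679 - 0.00027j ; Y_{3,-3}(Ω₂) = 0.35694 + 0.21018j ; Δ = 0.00248 + 0.00133j
  [-2]  conj(Y_{3,-2})(Ω₁) = 0.03027 - 0.05585j ; Y_{3,-2}(Ω₂) = 0.01183 + 0.06943j ; Δ = 0.00424 + 0.00144j
  [-1]  conj(Y_{3,-1})(Ω₁) = -0.15420 - 0.25894j ; Y_{3,-1}(Ω₂) = 0.20296 - 0.24048j ; Δ = -0.09356 - 0.01547j
  [+0]  conj(Y_{3,0})(Ω₁) = -0.60599 + 0.00000j ; Y_{3,0}(Ω₂) = 0.07691 + 0.00000j ; Δ = -0.04660 + 0.00000j
  [+1]  conj(Y_{3,1})(Ω₁) = 0.15420 - 0.25894j ; Y_{3,1}(Ω₂) = -0.20296 - 0.24048j ; Δ = -0.09356 + 0.01547j
  [+2]  conj(Y_{3,2})(Ω₁) = 0.03027 + 0.05585j ; Y_{3,2}(Ω₂) = 0.01183 - 0.06943j ; Δ = 0.00424 - 0.00144j
  [+3]  conj(Y_{3,3})(Ω₁) = -0.00679 - 0.00027j ; Y_{3,3}(Ω₂) = -0.35694 + 0.21018j ; Δ = 0.00248 - 0.00133j
Accumulated sum -0.22030 + 0.00000j; after 4π/(2l+1) scaling, -0.39548 + 0.00000j ⇒ P_3 = -0.395477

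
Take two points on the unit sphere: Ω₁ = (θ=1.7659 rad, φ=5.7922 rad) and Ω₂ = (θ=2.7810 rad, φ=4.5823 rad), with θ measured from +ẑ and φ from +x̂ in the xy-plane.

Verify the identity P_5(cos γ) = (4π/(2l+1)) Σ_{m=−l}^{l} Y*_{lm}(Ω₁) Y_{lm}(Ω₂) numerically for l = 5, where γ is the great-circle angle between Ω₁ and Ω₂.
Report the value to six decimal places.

0.344700

Expand P_5 via completeness: Σ_{m} conj(Y_{5,m}) at Ω₁ times Y_{5,m} at Ω₂ —
  [-5]  conj(Y_{5,-5})(Ω₁) = -0.326161-0.267369i ; Y_{5,-5}(Ω₂) = -0.001537+0.002020i ; Δ = +0.001041-0.000248i
  [-4]  conj(Y_{5,-4})(Ω₁) = +0.100967+0.243449i ; Y_{5,-4}(Ω₂) = -0.018466-0.010582i ; Δ = +0.000712-0.005564i
  [-3]  conj(Y_{5,-3})(Ω₁) = -0.021113+0.215106i ; Y_{5,-3}(Ω₂) = +0.039769-0.096675i ; Δ = +0.019956+0.010596i
  [-2]  conj(Y_{5,-2})(Ω₁) = +0.155818-0.233311i ; Y_{5,-2}(Ω₂) = +0.310288+0.082603i ; Δ = +0.067621-0.059523i
  [-1]  conj(Y_{5,-1})(Ω₁) = +0.139507-0.074588i ; Y_{5,-1}(Ω₂) = -0.070947+0.542296i ; Δ = +0.030551+0.080946i
  [+0]  conj(Y_{5,0})(Ω₁) = -0.282461-0.000000i ; Y_{5,0}(Ω₂) = -0.219404+0.000000i ; Δ = +0.061973+0.000000i
  [+1]  conj(Y_{5,1})(Ω₁) = -0.139507-0.074588i ; Y_{5,1}(Ω₂) = +0.070947+0.542296i ; Δ = +0.030551-0.080946i
  [+2]  conj(Y_{5,2})(Ω₁) = +0.155818+0.233311i ; Y_{5,2}(Ω₂) = +0.310288-0.082603i ; Δ = +0.067621+0.059523i
  [+3]  conj(Y_{5,3})(Ω₁) = +0.021113+0.215106i ; Y_{5,3}(Ω₂) = -0.039769-0.096675i ; Δ = +0.019956-0.010596i
  [+4]  conj(Y_{5,4})(Ω₁) = +0.100967-0.243449i ; Y_{5,4}(Ω₂) = -0.018466+0.010582i ; Δ = +0.000712+0.005564i
  [+5]  conj(Y_{5,5})(Ω₁) = +0.326161-0.267369i ; Y_{5,5}(Ω₂) = +0.001537+0.002020i ; Δ = +0.001041+0.000248i
Accumulated sum +0.301734+0.000000i; after 4π/(2l+1) scaling, +0.344700+0.000000i ⇒ P_5 = 0.344700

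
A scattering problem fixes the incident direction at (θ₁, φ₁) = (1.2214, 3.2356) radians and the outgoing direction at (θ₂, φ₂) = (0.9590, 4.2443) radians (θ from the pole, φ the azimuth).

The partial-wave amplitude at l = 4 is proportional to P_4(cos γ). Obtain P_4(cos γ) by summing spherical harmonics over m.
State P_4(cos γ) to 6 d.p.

-0.412465

Term-by-term m-sum for l=4 (normalisation 4π/9 = 1.396263):
  m=-4: Y*=0.32079 + 0.12665j  Y=-0.05903 + 0.18976j  product -0.04297 + 0.05340j
  m=-3: Y*=-0.34138 - 0.09891j  Y=0.38891 - 0.06537j  product -0.13923 - 0.01615j
  m=-2: Y*=-0.05212 - 0.00992j  Y=-0.17398 - 0.23632j  product 0.00673 + 0.01404j
  m=-1: Y*=0.33021 + 0.03113j  Y=0.06934 - 0.13715j  product 0.02717 - 0.04313j
  m=+0: Y*=-0.00371 + 0.00000j  Y=-0.32662 + 0.00000j  product 0.00121 + 0.00000j
  m=+1: Y*=-0.33021 + 0.03113j  Y=-0.06934 - 0.13715j  product 0.02717 + 0.04313j
  m=+2: Y*=-0.05212 + 0.00992j  Y=-0.17398 + 0.23632j  product 0.00673 - 0.01404j
  m=+3: Y*=0.34138 - 0.09891j  Y=-0.38891 - 0.06537j  product -0.13923 + 0.01615j
  m=+4: Y*=0.32079 - 0.12665j  Y=-0.05903 - 0.18976j  product -0.04297 - 0.05340j
Total Σ_m = -0.29541 + 0.00000j. Multiply by 1.396263: -0.41246 + 0.00000j. P_4(cos γ) = -0.412465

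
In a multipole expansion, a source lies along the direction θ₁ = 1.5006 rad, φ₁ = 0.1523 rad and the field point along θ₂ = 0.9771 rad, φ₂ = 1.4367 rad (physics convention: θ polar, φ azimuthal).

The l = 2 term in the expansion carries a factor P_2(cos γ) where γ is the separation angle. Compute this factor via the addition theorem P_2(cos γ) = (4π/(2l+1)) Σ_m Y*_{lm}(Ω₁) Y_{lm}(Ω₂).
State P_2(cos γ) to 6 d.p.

Addition theorem: P_2(cos γ) = (4π/5) Σ_m Y*_{lm}(Ω₁) Y_{lm}(Ω₂), m = −2…2:
  term(m=-2) = -0.08573 - 0.05529j   from Y*(Ω₁)=0.36668 + 0.11528j, Y(Ω₂)=-0.25590 - 0.07032j
  term(m=-1) = 0.00547 - 0.01857j   from Y*(Ω₁)=0.05343 + 0.00820j, Y(Ω₂)=0.04789 - 0.35501j
  term(m=+0) = 0.00599 + 0.00000j   from Y*(Ω₁)=-0.31074 + 0.00000j, Y(Ω₂)=-0.01928 + 0.00000j
  term(m=+1) = 0.00547 + 0.01857j   from Y*(Ω₁)=-0.05343 + 0.00820j, Y(Ω₂)=-0.04789 - 0.35501j
  term(m=+2) = -0.08573 + 0.05529j   from Y*(Ω₁)=0.36668 - 0.11528j, Y(Ω₂)=-0.25590 + 0.07032j
Total Σ_m = -0.15452 + 0.00000j. Multiply by 2.513274: -0.38836 + 0.00000j. P_2(cos γ) = -0.388357

-0.388357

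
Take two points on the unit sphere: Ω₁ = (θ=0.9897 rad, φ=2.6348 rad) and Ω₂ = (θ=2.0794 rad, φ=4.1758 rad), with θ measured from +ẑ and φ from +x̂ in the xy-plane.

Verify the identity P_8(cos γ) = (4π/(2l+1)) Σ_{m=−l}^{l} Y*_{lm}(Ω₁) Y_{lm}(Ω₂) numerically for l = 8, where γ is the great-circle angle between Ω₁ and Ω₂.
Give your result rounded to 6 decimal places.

-0.143193

Addition theorem: P_8(cos γ) = (4π/17) Σ_m Y*_{lm}(Ω₁) Y_{lm}(Ω₂), m = −8…8:
  m=-8: Y*=-0.07511 + 0.09717j  Y=-0.07113 - 0.15942j  product 0.02083 + 0.00506j
  m=-7: Y*=0.29640 - 0.12740j  Y=0.22447 - 0.31809j  product 0.02601 - 0.12288j
  m=-6: Y*=-0.44958 - 0.04549j  Y=0.42601 + 0.03327j  product -0.19001 - 0.03434j
  m=-5: Y*=0.22728 + 0.15805j  Y=0.04963 + 0.10051j  product -0.00461 + 0.03069j
  m=-4: Y*=0.06786 + 0.13823j  Y=0.16186 - 0.24945j  product 0.04547 + 0.00544j
  m=-3: Y*=0.01825 - 0.36171j  Y=0.27537 + 0.01074j  product 0.00891 - 0.09941j
  m=-2: Y*=-0.01525 + 0.02448j  Y=-0.08117 - 0.14943j  product 0.00490 + 0.00029j
  m=-1: Y*=-0.29955 + 0.16629j  Y=0.15997 - 0.26894j  product -0.00319 + 0.10716j
  m=+0: Y*=0.08147 + 0.00000j  Y=-0.12655 + 0.00000j  product -0.01031 + 0.00000j
  m=+1: Y*=0.29955 + 0.16629j  Y=-0.15997 - 0.26894j  product -0.00319 - 0.10716j
  m=+2: Y*=-0.01525 - 0.02448j  Y=-0.08117 + 0.14943j  product 0.00490 - 0.00029j
  m=+3: Y*=-0.01825 - 0.36171j  Y=-0.27537 + 0.01074j  product 0.00891 + 0.09941j
  m=+4: Y*=0.06786 - 0.13823j  Y=0.16186 + 0.24945j  product 0.04547 - 0.00544j
  m=+5: Y*=-0.22728 + 0.15805j  Y=-0.04963 + 0.10051j  product -0.00461 - 0.03069j
  m=+6: Y*=-0.44958 + 0.04549j  Y=0.42601 - 0.03327j  product -0.19001 + 0.03434j
  m=+7: Y*=-0.29640 - 0.12740j  Y=-0.22447 - 0.31809j  product 0.02601 + 0.12288j
  m=+8: Y*=-0.07511 - 0.09717j  Y=-0.07113 + 0.15942j  product 0.02083 - 0.00506j
Total Σ_m = -0.19371 - 0.00000j. Multiply by 0.739198: -0.14319 - 0.00000j. P_8(cos γ) = -0.143193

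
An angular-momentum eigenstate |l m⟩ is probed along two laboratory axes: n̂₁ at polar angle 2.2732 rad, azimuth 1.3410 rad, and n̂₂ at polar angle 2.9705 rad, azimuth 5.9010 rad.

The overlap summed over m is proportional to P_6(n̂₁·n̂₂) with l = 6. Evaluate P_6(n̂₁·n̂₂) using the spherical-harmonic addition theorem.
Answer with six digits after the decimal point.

0.129391

Addition theorem: P_6(cos γ) = (4π/13) Σ_m Y*_{lm}(Ω₁) Y_{lm}(Ω₂), m = −6…6:
  [-6]  conj(Y_{6,-6})(Ω₁) = (-0.018232, 0.093780) ; Y_{6,-6}(Ω₂) = (-0.000008, 0.000009) ; Δ = (-0.000001, -0.000001)
  [-5]  conj(Y_{6,-5})(Ω₁) = (-0.255561, -0.114683) ; Y_{6,-5}(Ω₂) = (0.000079, -0.000222) ; Δ = (-0.000046, 0.000048)
  [-4]  conj(Y_{6,-4})(Ω₁) = (0.263765, -0.345808) ; Y_{6,-4}(Ω₂) = (0.000122, 0.002900) ; Δ = (0.001035, 0.000723)
  [-3]  conj(Y_{6,-3})(Ω₁) = (0.189418, 0.229790) ; Y_{6,-3}(Ω₂) = (-0.010016, -0.022177) ; Δ = (0.003199, -0.006502)
  [-2]  conj(Y_{6,-2})(Ω₁) = (0.129926, -0.064306) ; Y_{6,-2}(Ω₂) = (0.099745, 0.095636) ; Δ = (0.019109, 0.006011)
  [-1]  conj(Y_{6,-1})(Ω₁) = (0.082027, 0.350652) ; Y_{6,-1}(Ω₂) = (-0.447906, -0.180035) ; Δ = (0.026389, -0.171827)
  [+0]  conj(Y_{6,0})(Ω₁) = (0.047410, -0.000000) ; Y_{6,0}(Ω₂) = (0.727359, 0.000000) ; Δ = (0.034484, 0.000000)
  [+1]  conj(Y_{6,1})(Ω₁) = (-0.082027, 0.350652) ; Y_{6,1}(Ω₂) = (0.447906, -0.180035) ; Δ = (0.026389, 0.171827)
  [+2]  conj(Y_{6,2})(Ω₁) = (0.129926, 0.064306) ; Y_{6,2}(Ω₂) = (0.099745, -0.095636) ; Δ = (0.019109, -0.006011)
  [+3]  conj(Y_{6,3})(Ω₁) = (-0.189418, 0.229790) ; Y_{6,3}(Ω₂) = (0.010016, -0.022177) ; Δ = (0.003199, 0.006502)
  [+4]  conj(Y_{6,4})(Ω₁) = (0.263765, 0.345808) ; Y_{6,4}(Ω₂) = (0.000122, -0.002900) ; Δ = (0.001035, -0.000723)
  [+5]  conj(Y_{6,5})(Ω₁) = (0.255561, -0.114683) ; Y_{6,5}(Ω₂) = (-0.000079, -0.000222) ; Δ = (-0.000046, -0.000048)
  [+6]  conj(Y_{6,6})(Ω₁) = (-0.018232, -0.093780) ; Y_{6,6}(Ω₂) = (-0.000008, -0.000009) ; Δ = (-0.000001, 0.000001)
Σ over m = (0.133856, -0.000000); ×(4π/13) → (0.129391, -0.000000). Real part: 0.129391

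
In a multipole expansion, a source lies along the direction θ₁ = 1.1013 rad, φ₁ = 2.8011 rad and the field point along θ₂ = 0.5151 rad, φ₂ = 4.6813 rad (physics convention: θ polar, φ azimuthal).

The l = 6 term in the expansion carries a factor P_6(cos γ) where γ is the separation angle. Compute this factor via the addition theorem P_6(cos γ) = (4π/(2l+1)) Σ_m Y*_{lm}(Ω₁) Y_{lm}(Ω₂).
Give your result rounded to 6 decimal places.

0.045537

Addition theorem: P_6(cos γ) = (4π/13) Σ_m Y*_{lm}(Ω₁) Y_{lm}(Ω₂), m = −6…6:
  [-6]  conj(Y_{6,-6})(Ω₁) = (-0.110522, -0.216418) ; Y_{6,-6}(Ω₂) = (-0.006784, -0.001280) ; Δ = (0.000473, 0.001610)
  [-5]  conj(Y_{6,-5})(Ω₁) = (0.056069, 0.423374) ; Y_{6,-5}(Ω₂) = (-0.006541, 0.041740) ; Δ = (-0.018038, -0.000429)
  [-4]  conj(Y_{6,-4})(Ω₁) = (0.058558, -0.276327) ; Y_{6,-4}(Ω₂) = (0.152837, 0.019105) ; Δ = (0.014229, -0.041114)
  [-3]  conj(Y_{6,-3})(Ω₁) = (0.081665, -0.133403) ; Y_{6,-3}(Ω₂) = (0.033643, -0.359670) ; Δ = (-0.045234, -0.033860)
  [-2]  conj(Y_{6,-2})(Ω₁) = (-0.261994, 0.212292) ; Y_{6,-2}(Ω₂) = (-0.496583, -0.030916) ; Δ = (0.136665, -0.097321)
  [-1]  conj(Y_{6,-1})(Ω₁) = (-0.037882, 0.013421) ; Y_{6,-1}(Ω₂) = (-0.006627, 0.213085) ; Δ = (-0.002609, -0.008161)
  [+0]  conj(Y_{6,0})(Ω₁) = (0.335373, -0.000000) ; Y_{6,0}(Ω₂) = (-0.369330, 0.000000) ; Δ = (-0.123863, 0.000000)
  [+1]  conj(Y_{6,1})(Ω₁) = (0.037882, 0.013421) ; Y_{6,1}(Ω₂) = (0.006627, 0.213085) ; Δ = (-0.002609, 0.008161)
  [+2]  conj(Y_{6,2})(Ω₁) = (-0.261994, -0.212292) ; Y_{6,2}(Ω₂) = (-0.496583, 0.030916) ; Δ = (0.136665, 0.097321)
  [+3]  conj(Y_{6,3})(Ω₁) = (-0.081665, -0.133403) ; Y_{6,3}(Ω₂) = (-0.033643, -0.359670) ; Δ = (-0.045234, 0.033860)
  [+4]  conj(Y_{6,4})(Ω₁) = (0.058558, 0.276327) ; Y_{6,4}(Ω₂) = (0.152837, -0.019105) ; Δ = (0.014229, 0.041114)
  [+5]  conj(Y_{6,5})(Ω₁) = (-0.056069, 0.423374) ; Y_{6,5}(Ω₂) = (0.006541, 0.041740) ; Δ = (-0.018038, 0.000429)
  [+6]  conj(Y_{6,6})(Ω₁) = (-0.110522, 0.216418) ; Y_{6,6}(Ω₂) = (-0.006784, 0.001280) ; Δ = (0.000473, -0.001610)
Σ over m = (0.047108, 0.000000); ×(4π/13) → (0.045537, 0.000000). Real part: 0.045537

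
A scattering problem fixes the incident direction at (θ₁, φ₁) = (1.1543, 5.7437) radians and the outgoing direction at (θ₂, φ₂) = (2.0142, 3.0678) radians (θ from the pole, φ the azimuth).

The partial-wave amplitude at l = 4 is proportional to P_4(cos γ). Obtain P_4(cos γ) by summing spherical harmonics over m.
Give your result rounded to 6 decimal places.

0.280454

Term-by-term m-sum for l=4 (normalisation 4π/9 = 1.396263):
  [-4]  conj(Y_{4,-4})(Ω₁) = -0.171475-0.257692i ; Y_{4,-4}(Ω₂) = +0.281882+0.085707i ; Δ = -0.026250-0.087335i
  [-3]  conj(Y_{4,-3})(Ω₁) = -0.018451-0.386854i ; Y_{4,-3}(Ω₂) = +0.386123+0.086903i ; Δ = +0.026494-0.150977i
  [-2]  conj(Y_{4,-2})(Ω₁) = +0.019246-0.035925i ; Y_{4,-2}(Ω₂) = +0.077860+0.011575i ; Δ = +0.001914-0.002574i
  [-1]  conj(Y_{4,-1})(Ω₁) = -0.278466+0.166726i ; Y_{4,-1}(Ω₂) = -0.312945-0.023135i ; Δ = +0.091002-0.045734i
  [+0]  conj(Y_{4,0})(Ω₁) = -0.102875-0.000000i ; Y_{4,0}(Ω₂) = -0.141328+0.000000i ; Δ = +0.014539+0.000000i
  [+1]  conj(Y_{4,1})(Ω₁) = +0.278466+0.166726i ; Y_{4,1}(Ω₂) = +0.312945-0.023135i ; Δ = +0.091002+0.045734i
  [+2]  conj(Y_{4,2})(Ω₁) = +0.019246+0.035925i ; Y_{4,2}(Ω₂) = +0.077860-0.011575i ; Δ = +0.001914+0.002574i
  [+3]  conj(Y_{4,3})(Ω₁) = +0.018451-0.386854i ; Y_{4,3}(Ω₂) = -0.386123+0.086903i ; Δ = +0.026494+0.150977i
  [+4]  conj(Y_{4,4})(Ω₁) = -0.171475+0.257692i ; Y_{4,4}(Ω₂) = +0.281882-0.085707i ; Δ = -0.026250+0.087335i
Accumulated sum +0.200860+0.000000i; after 4π/(2l+1) scaling, +0.280454+0.000000i ⇒ P_4 = 0.280454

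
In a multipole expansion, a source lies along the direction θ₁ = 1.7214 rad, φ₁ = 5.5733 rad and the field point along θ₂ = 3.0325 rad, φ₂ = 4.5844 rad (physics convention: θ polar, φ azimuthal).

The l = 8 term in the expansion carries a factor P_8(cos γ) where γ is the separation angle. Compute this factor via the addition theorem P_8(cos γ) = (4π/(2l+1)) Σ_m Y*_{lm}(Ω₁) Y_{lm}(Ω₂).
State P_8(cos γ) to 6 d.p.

-0.059247

Addition theorem: P_8(cos γ) = (4π/17) Σ_m Y*_{lm}(Ω₁) Y_{lm}(Ω₂), m = −8…8:
  [-8]  conj(Y_{8,-8})(Ω₁) = 0.38728 + 0.26729j ; Y_{8,-8}(Ω₂) = 0.00000 + 0.00000j ; Δ = -0.00000 + 0.00000j
  [-7]  conj(Y_{8,-7})(Ω₁) = -0.07255 - 0.27627j ; Y_{8,-7}(Ω₂) = -0.00000 + 0.00000j ; Δ = 0.00000 + 0.00000j
  [-6]  conj(Y_{8,-6})(Ω₁) = 0.10193 - 0.20936j ; Y_{8,-6}(Ω₂) = -0.00001 - 0.00001j ; Δ = -0.00000 + 0.00000j
  [-5]  conj(Y_{8,-5})(Ω₁) = -0.28167 + 0.12170j ; Y_{8,-5}(Ω₂) = 0.00009 - 0.00012j ; Δ = -0.00001 + 0.00004j
  [-4]  conj(Y_{8,-4})(Ω₁) = -0.13815 - 0.04305j ; Y_{8,-4}(Ω₂) = 0.00161 + 0.00090j ; Δ = -0.00018 - 0.00019j
  [-3]  conj(Y_{8,-3})(Ω₁) = 0.16348 + 0.26142j ; Y_{8,-3}(Ω₂) = -0.00646 + 0.01599j ; Δ = -0.00524 + 0.00093j
  [-2]  conj(Y_{8,-2})(Ω₁) = -0.01556 + 0.10223j ; Y_{8,-2}(Ω₂) = -0.11080 - 0.02900j ; Δ = 0.00469 - 0.01088j
  [-1]  conj(Y_{8,-1})(Ω₁) = 0.23276 - 0.20002j ; Y_{8,-1}(Ω₂) = 0.06167 - 0.47922j ; Δ = -0.08150 - 0.12388j
  [+0]  conj(Y_{8,0})(Ω₁) = 0.09099 + 0.00000j ; Y_{8,0}(Ω₂) = 0.92686 + 0.00000j ; Δ = 0.08433 + 0.00000j
  [+1]  conj(Y_{8,1})(Ω₁) = -0.23276 - 0.20002j ; Y_{8,1}(Ω₂) = -0.06167 - 0.47922j ; Δ = -0.08150 + 0.12388j
  [+2]  conj(Y_{8,2})(Ω₁) = -0.01556 - 0.10223j ; Y_{8,2}(Ω₂) = -0.11080 + 0.02900j ; Δ = 0.00469 + 0.01088j
  [+3]  conj(Y_{8,3})(Ω₁) = -0.16348 + 0.26142j ; Y_{8,3}(Ω₂) = 0.00646 + 0.01599j ; Δ = -0.00524 - 0.00093j
  [+4]  conj(Y_{8,4})(Ω₁) = -0.13815 + 0.04305j ; Y_{8,4}(Ω₂) = 0.00161 - 0.00090j ; Δ = -0.00018 + 0.00019j
  [+5]  conj(Y_{8,5})(Ω₁) = 0.28167 + 0.12170j ; Y_{8,5}(Ω₂) = -0.00009 - 0.00012j ; Δ = -0.00001 - 0.00004j
  [+6]  conj(Y_{8,6})(Ω₁) = 0.10193 + 0.20936j ; Y_{8,6}(Ω₂) = -0.00001 + 0.00001j ; Δ = -0.00000 - 0.00000j
  [+7]  conj(Y_{8,7})(Ω₁) = 0.07255 - 0.27627j ; Y_{8,7}(Ω₂) = 0.00000 + 0.00000j ; Δ = 0.00000 - 0.00000j
  [+8]  conj(Y_{8,8})(Ω₁) = 0.38728 - 0.26729j ; Y_{8,8}(Ω₂) = 0.00000 - 0.00000j ; Δ = -0.00000 - 0.00000j
Σ over m = -0.08015 - 0.00000j; ×(4π/17) → -0.05925 - 0.00000j. Real part: -0.059247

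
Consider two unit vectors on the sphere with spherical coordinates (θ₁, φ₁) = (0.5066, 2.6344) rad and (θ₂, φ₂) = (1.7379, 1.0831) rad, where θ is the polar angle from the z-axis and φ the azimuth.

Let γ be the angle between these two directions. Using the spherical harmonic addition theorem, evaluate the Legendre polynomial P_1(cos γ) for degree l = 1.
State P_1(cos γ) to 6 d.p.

-0.136109

Addition theorem: P_1(cos γ) = (4π/3) Σ_m Y*_{lm}(Ω₁) Y_{lm}(Ω₂), m = −1…1:
  [-1]  conj(Y_{1,-1})(Ω₁) = (-0.146533, 0.081425) ; Y_{1,-1}(Ω₂) = (0.159641, -0.300963) ; Δ = (0.001113, 0.057100)
  [+0]  conj(Y_{1,0})(Ω₁) = (0.427234, -0.000000) ; Y_{1,0}(Ω₂) = (-0.081268, 0.000000) ; Δ = (-0.034720, 0.000000)
  [+1]  conj(Y_{1,1})(Ω₁) = (0.146533, 0.081425) ; Y_{1,1}(Ω₂) = (-0.159641, -0.300963) ; Δ = (0.001113, -0.057100)
Accumulated sum (-0.032494, 0.000000); after 4π/(2l+1) scaling, (-0.136109, 0.000000) ⇒ P_1 = -0.136109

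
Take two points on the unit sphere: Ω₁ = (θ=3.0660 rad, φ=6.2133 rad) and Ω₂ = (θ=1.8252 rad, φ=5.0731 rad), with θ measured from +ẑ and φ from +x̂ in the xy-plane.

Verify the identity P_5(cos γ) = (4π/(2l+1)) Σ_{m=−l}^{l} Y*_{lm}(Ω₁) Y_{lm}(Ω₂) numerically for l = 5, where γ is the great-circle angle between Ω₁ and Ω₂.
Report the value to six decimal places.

Expand P_5 via completeness: Σ_{m} conj(Y_{5,m}) at Ω₁ times Y_{5,m} at Ω₂ —
  [-5]  conj(Y_{5,-5})(Ω₁) = +0.000001-0.000000i ; Y_{5,-5}(Ω₂) = +0.383467-0.090903i ; Δ = +0.000000-0.000000i
  [-4]  conj(Y_{5,-4})(Ω₁) = -0.000046+0.000013i ; Y_{5,-4}(Ω₂) = -0.041352+0.321419i ; Δ = -0.000002-0.000015i
  [-3]  conj(Y_{5,-3})(Ω₁) = +0.001158-0.000247i ; Y_{5,-3}(Ω₂) = +0.119058+0.063300i ; Δ = +0.000154+0.000044i
  [-2]  conj(Y_{5,-2})(Ω₁) = -0.018925+0.002663i ; Y_{5,-2}(Ω₂) = -0.242977+0.213720i ; Δ = +0.004029-0.004692i
  [-1]  conj(Y_{5,-1})(Ω₁) = +0.189194-0.013243i ; Y_{5,-1}(Ω₂) = +0.021610+0.057287i ; Δ = +0.004847+0.010552i
  [+0]  conj(Y_{5,0})(Ω₁) = -0.895924-0.000000i ; Y_{5,0}(Ω₂) = -0.318436+0.000000i ; Δ = +0.285295+0.000000i
  [+1]  conj(Y_{5,1})(Ω₁) = -0.189194-0.013243i ; Y_{5,1}(Ω₂) = -0.021610+0.057287i ; Δ = +0.004847-0.010552i
  [+2]  conj(Y_{5,2})(Ω₁) = -0.018925-0.002663i ; Y_{5,2}(Ω₂) = -0.242977-0.213720i ; Δ = +0.004029+0.004692i
  [+3]  conj(Y_{5,3})(Ω₁) = -0.001158-0.000247i ; Y_{5,3}(Ω₂) = -0.119058+0.063300i ; Δ = +0.000154-0.000044i
  [+4]  conj(Y_{5,4})(Ω₁) = -0.000046-0.000013i ; Y_{5,4}(Ω₂) = -0.041352-0.321419i ; Δ = -0.000002+0.000015i
  [+5]  conj(Y_{5,5})(Ω₁) = -0.000001-0.000000i ; Y_{5,5}(Ω₂) = -0.383467-0.090903i ; Δ = +0.000000+0.000000i
Accumulated sum +0.303351+0.000000i; after 4π/(2l+1) scaling, +0.346547+0.000000i ⇒ P_5 = 0.346547

0.346547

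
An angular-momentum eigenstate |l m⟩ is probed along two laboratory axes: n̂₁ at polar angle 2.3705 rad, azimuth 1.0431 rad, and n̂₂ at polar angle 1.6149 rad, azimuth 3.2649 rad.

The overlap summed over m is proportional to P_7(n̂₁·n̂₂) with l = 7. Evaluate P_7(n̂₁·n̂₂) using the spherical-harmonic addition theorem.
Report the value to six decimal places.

Addition theorem: P_7(cos γ) = (4π/15) Σ_m Y*_{lm}(Ω₁) Y_{lm}(Ω₂), m = −7…7:
  m=-7: (0.020948, 0.033992) × (-0.322843, 0.377399) = (-0.019591, -0.003069)  (running Σ = (-0.019591, -0.003069))
  m=-6: (-0.153689, 0.003779) × (-0.060570, 0.055289) = (0.009100, -0.008726)  (running Σ = (-0.010491, -0.011795))
  m=-5: (0.165380, -0.300500) × (0.290391, -0.205798) = (-0.013818, -0.121297)  (running Σ = (-0.024309, -0.133092))
  m=-4: (0.235272, 0.392503) × (0.084447, -0.045394) = (0.037685, 0.022466)  (running Σ = (0.013376, -0.110626))
  m=-3: (-0.257649, 0.003167) × (-0.295407, 0.114551) = (0.075748, -0.030450)  (running Σ = (0.089125, -0.141076))
  m=-2: (-0.100694, 0.177756) × (-0.098723, 0.024852) = (0.005523, -0.020051)  (running Σ = (0.094648, -0.161127))
  m=-1: (-0.182471, -0.313080) × (0.300137, -0.037198) = (-0.066412, -0.087179)  (running Σ = (0.028236, -0.248306))
  m=0: (-0.100954, -0.000000) × (0.103536, 0.000000) = (-0.010452, -0.000000)  (running Σ = (0.017783, -0.248306))
  m=1: (0.182471, -0.313080) × (-0.300137, -0.037198) = (-0.066412, 0.087179)  (running Σ = (-0.048629, -0.161127))
  m=2: (-0.100694, -0.177756) × (-0.098723, -0.024852) = (0.005523, 0.020051)  (running Σ = (-0.043106, -0.141076))
  m=3: (0.257649, 0.003167) × (0.295407, 0.114551) = (0.075748, 0.030450)  (running Σ = (0.032643, -0.110626))
  m=4: (0.235272, -0.392503) × (0.084447, 0.045394) = (0.037685, -0.022466)  (running Σ = (0.070328, -0.133092))
  m=5: (-0.165380, -0.300500) × (-0.290391, -0.205798) = (-0.013818, 0.121297)  (running Σ = (0.056510, -0.011795))
  m=6: (-0.153689, -0.003779) × (-0.060570, -0.055289) = (0.009100, 0.008726)  (running Σ = (0.065611, -0.003069))
  m=7: (-0.020948, 0.033992) × (0.322843, 0.377399) = (-0.019591, 0.003069)  (running Σ = (0.046019, 0.000000))
Accumulated sum (0.046019, 0.000000); after 4π/(2l+1) scaling, (0.038553, 0.000000) ⇒ P_7 = 0.038553

0.038553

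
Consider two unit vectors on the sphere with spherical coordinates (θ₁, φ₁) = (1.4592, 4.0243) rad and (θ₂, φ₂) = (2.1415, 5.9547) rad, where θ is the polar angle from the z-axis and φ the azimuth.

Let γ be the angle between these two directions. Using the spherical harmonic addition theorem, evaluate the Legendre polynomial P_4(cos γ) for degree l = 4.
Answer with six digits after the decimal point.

Summing Y*_{l m}(θ₁,φ₁)·Y_{l m}(θ₂,φ₂) over m ∈ [−4, 4]; prefactor 4π/(2·4+1) = 1.396263:
  term(m=-4) = +0.012644-0.094950i   from Y*(Ω₁)=-0.399338-0.163794i, Y(Ω₂)=+0.056378+0.214644i
  term(m=-3) = -0.048589-0.026041i   from Y*(Ω₁)=+0.120485-0.064804i, Y(Ω₂)=-0.222627-0.335875i
  term(m=-2) = +0.056075-0.049103i   from Y*(Ω₁)=+0.058345-0.295998i, Y(Ω₂)=+0.195631+0.150883i
  term(m=-1) = +0.011049+0.029389i   from Y*(Ω₁)=+0.096864+0.117821i, Y(Ω₂)=+0.194838+0.066407i
  term(m=+0) = -0.081753+0.000000i   from Y*(Ω₁)=+0.278567-0.000000i, Y(Ω₂)=-0.293476+0.000000i
  term(m=+1) = +0.011049-0.029389i   from Y*(Ω₁)=-0.096864+0.117821i, Y(Ω₂)=-0.194838+0.066407i
  term(m=+2) = +0.056075+0.049103i   from Y*(Ω₁)=+0.058345+0.295998i, Y(Ω₂)=+0.195631-0.150883i
  term(m=+3) = -0.048589+0.026041i   from Y*(Ω₁)=-0.120485-0.064804i, Y(Ω₂)=+0.222627-0.335875i
  term(m=+4) = +0.012644+0.094950i   from Y*(Ω₁)=-0.399338+0.163794i, Y(Ω₂)=+0.056378-0.214644i
Accumulated sum -0.019396-0.000000i; after 4π/(2l+1) scaling, -0.027082-0.000000i ⇒ P_4 = -0.027082

-0.027082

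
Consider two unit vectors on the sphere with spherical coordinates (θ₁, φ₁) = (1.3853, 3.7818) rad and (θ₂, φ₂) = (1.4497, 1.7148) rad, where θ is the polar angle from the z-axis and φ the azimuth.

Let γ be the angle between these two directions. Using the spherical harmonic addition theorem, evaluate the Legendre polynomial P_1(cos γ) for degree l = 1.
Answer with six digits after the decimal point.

Summing Y*_{l m}(θ₁,φ₁)·Y_{l m}(θ₂,φ₂) over m ∈ [−1, 1]; prefactor 4π/(2·1+1) = 4.188790:
  [-1]  conj(Y_{1,-1})(Ω₁) = (-0.272323, -0.202844) ; Y_{1,-1}(Ω₂) = (-0.049218, -0.339414) ; Δ = (-0.055445, 0.102414)
  [+0]  conj(Y_{1,0})(Ω₁) = (0.090115, -0.000000) ; Y_{1,0}(Ω₂) = (0.059023, 0.000000) ; Δ = (0.005319, 0.000000)
  [+1]  conj(Y_{1,1})(Ω₁) = (0.272323, -0.202844) ; Y_{1,1}(Ω₂) = (0.049218, -0.339414) ; Δ = (-0.055445, -0.102414)
Σ over m = (-0.105571, 0.000000); ×(4π/3) → (-0.442217, 0.000000). Real part: -0.442217

-0.442217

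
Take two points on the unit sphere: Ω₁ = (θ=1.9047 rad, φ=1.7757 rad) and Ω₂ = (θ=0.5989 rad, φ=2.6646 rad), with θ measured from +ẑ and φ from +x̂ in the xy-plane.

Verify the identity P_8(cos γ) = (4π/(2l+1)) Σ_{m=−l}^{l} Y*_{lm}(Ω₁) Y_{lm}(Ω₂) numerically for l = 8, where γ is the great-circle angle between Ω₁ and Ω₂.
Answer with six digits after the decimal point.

0.232824

Expand P_8 via completeness: Σ_{m} conj(Y_{8,m}) at Ω₁ times Y_{8,m} at Ω₂ —
  m=-8: (-0.022372, 0.326408) × (-0.004107, -0.003283) = (0.001163, -0.001267)  (running Σ = (0.001163, -0.001267))
  m=-7: (-0.449755, 0.061762) × (0.030213, 0.006041) = (-0.013962, -0.000851)  (running Σ = (-0.012798, -0.002118))
  m=-6: (-0.054768, -0.154153) × (-0.107215, 0.030788) = (0.010618, 0.014841)  (running Σ = (-0.002180, 0.012723))
  m=-5: (-0.238054, 0.144736) × (0.201117, -0.189866) = (-0.020396, 0.074307)  (running Σ = (-0.022577, 0.087030))
  m=-4: (-0.191815, -0.205412) × (-0.152743, 0.435711) = (0.118798, -0.052200)  (running Σ = (0.096222, 0.034830))
  m=-3: (-0.091510, 0.129626) × (-0.061483, -0.436869) = (0.062256, 0.032008)  (running Σ = (0.158478, 0.066838))
  m=-2: (-0.283064, -0.122964) × (0.021499, 0.030318) = (-0.002358, -0.011226)  (running Σ = (0.156120, 0.055612))
  m=-1: (-0.020935, 0.100737) × (0.357439, 0.184722) = (-0.026091, 0.032140)  (running Σ = (0.130029, 0.087753))
  m=0: (-0.312714, -0.000000) × (-0.175595, 0.000000) = (0.054911, 0.000000)  (running Σ = (0.184940, 0.087753))
  m=1: (0.020935, 0.100737) × (-0.357439, 0.184722) = (-0.026091, -0.032140)  (running Σ = (0.158848, 0.055612))
  m=2: (-0.283064, 0.122964) × (0.021499, -0.030318) = (-0.002358, 0.011226)  (running Σ = (0.156491, 0.066838))
  m=3: (0.091510, 0.129626) × (0.061483, -0.436869) = (0.062256, -0.032008)  (running Σ = (0.218747, 0.034830))
  m=4: (-0.191815, 0.205412) × (-0.152743, -0.435711) = (0.118798, 0.052200)  (running Σ = (0.337545, 0.087030))
  m=5: (0.238054, 0.144736) × (-0.201117, -0.189866) = (-0.020396, -0.074307)  (running Σ = (0.317149, 0.012723))
  m=6: (-0.054768, 0.154153) × (-0.107215, -0.030788) = (0.010618, -0.014841)  (running Σ = (0.327767, -0.002118))
  m=7: (0.449755, 0.061762) × (-0.030213, 0.006041) = (-0.013962, 0.000851)  (running Σ = (0.313805, -0.001267))
  m=8: (-0.022372, -0.326408) × (-0.004107, 0.003283) = (0.001163, 0.001267)  (running Σ = (0.314969, -0.000000))
Σ over m = (0.314969, -0.000000); ×(4π/17) → (0.232824, -0.000000). Real part: 0.232824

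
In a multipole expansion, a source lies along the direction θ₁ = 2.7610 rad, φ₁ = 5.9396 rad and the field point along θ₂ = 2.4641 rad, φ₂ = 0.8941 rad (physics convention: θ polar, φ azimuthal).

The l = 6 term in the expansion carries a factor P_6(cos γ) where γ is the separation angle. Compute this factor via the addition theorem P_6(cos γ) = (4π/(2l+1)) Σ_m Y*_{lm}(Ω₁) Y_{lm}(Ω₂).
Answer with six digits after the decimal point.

-0.391123

Summing Y*_{l m}(θ₁,φ₁)·Y_{l m}(θ₂,φ₂) over m ∈ [−6, 6]; prefactor 4π/(2·6+1) = 0.966644:
  [-6]  conj(Y_{6,-6})(Ω₁) = -0.000598-0.001120i ; Y_{6,-6}(Ω₂) = +0.017788+0.023291i ; Δ = +0.000015-0.000034i
  [-5]  conj(Y_{6,-5})(Ω₁) = +0.001611+0.010871i ; Y_{6,-5}(Ω₂) = +0.030227-0.122515i ; Δ = +0.001381+0.000131i
  [-4]  conj(Y_{6,-4})(Ω₁) = +0.011248-0.056516i ; Y_{6,-4}(Ω₂) = -0.283658+0.131745i ; Δ = +0.004255+0.017513i
  [-3]  conj(Y_{6,-3})(Ω₁) = -0.103322+0.172352i ; Y_{6,-3}(Ω₂) = +0.412101+0.203812i ; Δ = -0.077707+0.049968i
  [-2]  conj(Y_{6,-2})(Ω₁) = +0.347596-0.285234i ; Y_{6,-2}(Ω₂) = -0.061677-0.279212i ; Δ = -0.101079-0.079461i
  [-1]  conj(Y_{6,-1})(Ω₁) = -0.489736+0.175216i ; Y_{6,-1}(Ω₂) = +0.132362-0.164791i ; Δ = -0.035948+0.103896i
  [+0]  conj(Y_{6,0})(Ω₁) = -0.037616-0.000000i ; Y_{6,0}(Ω₂) = -0.360130+0.000000i ; Δ = +0.013546+0.000000i
  [+1]  conj(Y_{6,1})(Ω₁) = +0.489736+0.175216i ; Y_{6,1}(Ω₂) = -0.132362-0.164791i ; Δ = -0.035948-0.103896i
  [+2]  conj(Y_{6,2})(Ω₁) = +0.347596+0.285234i ; Y_{6,2}(Ω₂) = -0.061677+0.279212i ; Δ = -0.101079+0.079461i
  [+3]  conj(Y_{6,3})(Ω₁) = +0.103322+0.172352i ; Y_{6,3}(Ω₂) = -0.412101+0.203812i ; Δ = -0.077707-0.049968i
  [+4]  conj(Y_{6,4})(Ω₁) = +0.011248+0.056516i ; Y_{6,4}(Ω₂) = -0.283658-0.131745i ; Δ = +0.004255-0.017513i
  [+5]  conj(Y_{6,5})(Ω₁) = -0.001611+0.010871i ; Y_{6,5}(Ω₂) = -0.030227-0.122515i ; Δ = +0.001381-0.000131i
  [+6]  conj(Y_{6,6})(Ω₁) = -0.000598+0.001120i ; Y_{6,6}(Ω₂) = +0.017788-0.023291i ; Δ = +0.000015+0.000034i
Σ over m = -0.404620-0.000000i; ×(4π/13) → -0.391123-0.000000i. Real part: -0.391123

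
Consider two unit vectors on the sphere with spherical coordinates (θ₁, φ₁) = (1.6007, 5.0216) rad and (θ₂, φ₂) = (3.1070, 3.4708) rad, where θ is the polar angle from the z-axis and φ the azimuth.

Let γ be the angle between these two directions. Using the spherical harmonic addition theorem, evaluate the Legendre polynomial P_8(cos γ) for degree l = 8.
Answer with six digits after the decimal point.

Addition theorem: P_8(cos γ) = (4π/17) Σ_m Y*_{lm}(Ω₁) Y_{lm}(Ω₂), m = −8…8:
  term(m=-8) = +0.000000-0.000000i   from Y*(Ω₁)=-0.403229+0.318087i, Y(Ω₂)=-0.000000-0.000000i
  term(m=-7) = -0.000000-0.000000i   from Y*(Ω₁)=+0.050936+0.034377i, Y(Ω₂)=-0.000000-0.000000i
  term(m=-6) = +0.000000-0.000000i   from Y*(Ω₁)=-0.103945+0.355488i, Y(Ω₂)=-0.000000-0.000000i
  term(m=-5) = -0.000000-0.000000i   from Y*(Ω₁)=+0.072427-0.001792i, Y(Ω₂)=-0.000000-0.000000i
  term(m=-4) = +0.000006-0.000001i   from Y*(Ω₁)=+0.108120+0.311633i, Y(Ω₂)=+0.000005-0.000019i
  term(m=-3) = -0.000003-0.000045i   from Y*(Ω₁)=+0.062126-0.046561i, Y(Ω₂)=+0.000317-0.000480i
  term(m=-2) = +0.003833-0.000153i   from Y*(Ω₁)=+0.254859+0.181340i, Y(Ω₂)=+0.009701-0.007505i
  term(m=-1) = -0.000270-0.013485i   from Y*(Ω₁)=+0.024302-0.076072i, Y(Ω₂)=+0.159818-0.054600i
  term(m=+0) = +0.350393+0.000000i   from Y*(Ω₁)=+0.307852-0.000000i, Y(Ω₂)=+1.138187+0.000000i
  term(m=+1) = -0.000270+0.013485i   from Y*(Ω₁)=-0.024302-0.076072i, Y(Ω₂)=-0.159818-0.054600i
  term(m=+2) = +0.003833+0.000153i   from Y*(Ω₁)=+0.254859-0.181340i, Y(Ω₂)=+0.009701+0.007505i
  term(m=+3) = -0.000003+0.000045i   from Y*(Ω₁)=-0.062126-0.046561i, Y(Ω₂)=-0.000317-0.000480i
  term(m=+4) = +0.000006+0.000001i   from Y*(Ω₁)=+0.108120-0.311633i, Y(Ω₂)=+0.000005+0.000019i
  term(m=+5) = -0.000000+0.000000i   from Y*(Ω₁)=-0.072427-0.001792i, Y(Ω₂)=+0.000000-0.000000i
  term(m=+6) = +0.000000+0.000000i   from Y*(Ω₁)=-0.103945-0.355488i, Y(Ω₂)=-0.000000+0.000000i
  term(m=+7) = -0.000000+0.000000i   from Y*(Ω₁)=-0.050936+0.034377i, Y(Ω₂)=+0.000000-0.000000i
  term(m=+8) = +0.000000+0.000000i   from Y*(Ω₁)=-0.403229-0.318087i, Y(Ω₂)=-0.000000+0.000000i
Σ over m = +0.357528+0.000000i; ×(4π/17) → +0.264284+0.000000i. Real part: 0.264284

0.264284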